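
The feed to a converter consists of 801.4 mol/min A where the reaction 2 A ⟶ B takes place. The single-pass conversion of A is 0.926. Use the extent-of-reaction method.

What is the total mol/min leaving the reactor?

430 mol/min

A reacted = 0.926 × 801.4 = 742.1 mol/min; ν_A = −2, so ξ = 742.1/2 = 371 mol/min.
Outlet amounts (n = n₀ + ν ξ):
  A: 801.4 − 2(371) = 59.3
  B: 0 + 1(371) = 371
Total out = 59.3 + 371 = 430.4 mol/min.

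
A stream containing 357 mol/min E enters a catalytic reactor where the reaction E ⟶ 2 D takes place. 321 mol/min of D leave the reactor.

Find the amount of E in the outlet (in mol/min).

For D: n = n₀ + 2ξ → 321 = 0 + 2ξ, giving ξ = 160.5 mol/min.
Outlet amounts (n = n₀ + ν ξ):
  E: 357 − 1(160.5) = 196.5
  D: 0 + 2(160.5) = 321

196 mol/min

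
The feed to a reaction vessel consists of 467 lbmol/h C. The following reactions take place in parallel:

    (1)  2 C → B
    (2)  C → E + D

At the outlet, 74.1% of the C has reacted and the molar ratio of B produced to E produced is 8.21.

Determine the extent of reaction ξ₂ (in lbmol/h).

ξ₂ = 19.9 lbmol/h

Conversion of C: C consumed = 0.741 × 467 = 346 lbmol/h = 2ξ₁ + 1ξ₂.
Selectivity: 1ξ₁ / (1ξ₂) = 8.21 → ξ₁ = 8.21 ξ₂.
Substitute: (2·8.21 + 1) ξ₂ = 346 → ξ₂ = 19.86 lbmol/h, ξ₁ = 163.1 lbmol/h.
Outlet amounts (n = n₀ + Σ ν·ξ):
  C: 467 − 2(163.1) − 1(19.86) = 121
  B: 0 + 1(163.1) = 163.1
  E: 0 + 1(19.86) = 19.86
  D: 0 + 1(19.86) = 19.86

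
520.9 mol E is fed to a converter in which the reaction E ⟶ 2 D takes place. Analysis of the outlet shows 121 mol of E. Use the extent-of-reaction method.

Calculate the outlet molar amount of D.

For E: n = n₀ − 1ξ → 121 = 520.9 − 1ξ, giving ξ = 399.9 mol.
Outlet amounts (n = n₀ + ν ξ):
  E: 520.9 − 1(399.9) = 121
  D: 0 + 2(399.9) = 799.8

800 mol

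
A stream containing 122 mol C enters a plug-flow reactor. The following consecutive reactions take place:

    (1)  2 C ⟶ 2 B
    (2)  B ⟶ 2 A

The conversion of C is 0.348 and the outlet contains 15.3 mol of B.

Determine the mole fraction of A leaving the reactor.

0.364

Conversion of C: C consumed = 2ξ₁ = 0.348 × 122 → ξ₁ = 21.23 mol.
B balance: n_B = 0 + 2ξ₁ − 1ξ₂ = 15.3 → ξ₂ = (2·21.23 − 15.3)/1 = 27.16 mol.
Outlet amounts (n = n₀ + Σ ν·ξ):
  C: 122 − 2(21.23) = 79.54
  B: 0 + 2(21.23) − 1(27.16) = 15.3
  A: 0 + 2(27.16) = 54.31
Total out = 149.2 mol; y_A = 54.31 / 149.2 = 0.3641.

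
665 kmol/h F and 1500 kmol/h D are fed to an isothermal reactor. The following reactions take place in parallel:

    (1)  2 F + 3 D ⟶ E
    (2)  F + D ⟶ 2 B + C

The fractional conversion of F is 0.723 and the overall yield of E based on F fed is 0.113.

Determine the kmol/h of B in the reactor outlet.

661 kmol/h

Yield of E: 1ξ₁ / 665 = 0.113 → ξ₁ = 75.14 kmol/h.
Conversion of F: 2ξ₁ + 1ξ₂ = 0.723 × 665 = 480.8 → ξ₂ = 330.5 kmol/h.
Outlet amounts (n = n₀ + Σ ν·ξ):
  F: 665 − 2(75.14) − 1(330.5) = 184.2
  D: 1500 − 3(75.14) − 1(330.5) = 944.1
  E: 0 + 1(75.14) = 75.14
  B: 0 + 2(330.5) = 661
  C: 0 + 1(330.5) = 330.5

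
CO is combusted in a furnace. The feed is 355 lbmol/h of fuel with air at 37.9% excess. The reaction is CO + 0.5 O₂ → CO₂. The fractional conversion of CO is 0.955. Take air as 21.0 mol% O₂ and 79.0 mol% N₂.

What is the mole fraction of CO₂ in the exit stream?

0.251

Stoichiometric O₂ = 0.5 × 355 = 177.5 lbmol/h; O₂ fed = 177.5 × 1.379 = 244.8 lbmol/h.
N₂ fed = 244.8 × 79/21 = 920.8 lbmol/h.
Fuel reacted = 0.955 × 355 → ξ = 339 lbmol/h.
Outlet (n = n₀ + ν ξ):
  CO: 355 − 1(339) = 15.98
  O₂: 244.8 − 0.5(339) = 75.26
  N₂: 920.8 (inert)
  CO₂: 0 + 1(339) = 339
Total out = 1351 lbmol/h; y_CO₂ = 339 / 1351 = 0.2509.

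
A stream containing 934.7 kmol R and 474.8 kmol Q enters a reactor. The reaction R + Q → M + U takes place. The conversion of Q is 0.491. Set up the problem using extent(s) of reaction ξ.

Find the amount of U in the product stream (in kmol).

Q reacted = 0.491 × 474.8 = 233.1 kmol; ν_Q = −1, so ξ = 233.1/1 = 233.1 kmol.
Outlet amounts (n = n₀ + ν ξ):
  R: 934.7 − 1(233.1) = 701.6
  Q: 474.8 − 1(233.1) = 241.7
  M: 0 + 1(233.1) = 233.1
  U: 0 + 1(233.1) = 233.1

233 kmol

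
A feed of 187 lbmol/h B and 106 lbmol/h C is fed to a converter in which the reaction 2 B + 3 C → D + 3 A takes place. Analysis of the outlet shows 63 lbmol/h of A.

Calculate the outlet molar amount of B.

For A: n = n₀ + 3ξ → 63 = 0 + 3ξ, giving ξ = 21 lbmol/h.
Outlet amounts (n = n₀ + ν ξ):
  B: 187 − 2(21) = 145
  C: 106 − 3(21) = 43
  D: 0 + 1(21) = 21
  A: 0 + 3(21) = 63

145 lbmol/h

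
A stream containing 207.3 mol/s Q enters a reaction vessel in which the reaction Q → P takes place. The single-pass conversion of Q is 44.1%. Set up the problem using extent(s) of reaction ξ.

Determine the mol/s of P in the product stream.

Q reacted = 0.441 × 207.3 = 91.42 mol/s; ν_Q = −1, so ξ = 91.42/1 = 91.42 mol/s.
Outlet amounts (n = n₀ + ν ξ):
  Q: 207.3 − 1(91.42) = 115.9
  P: 0 + 1(91.42) = 91.42

91.4 mol/s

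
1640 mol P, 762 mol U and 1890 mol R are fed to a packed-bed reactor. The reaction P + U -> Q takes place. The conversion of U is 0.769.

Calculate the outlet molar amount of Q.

586 mol

U reacted = 0.769 × 762 = 586 mol; ν_U = −1, so ξ = 586/1 = 586 mol.
Outlet amounts (n = n₀ + ν ξ):
  P: 1640 − 1(586) = 1054
  U: 762 − 1(586) = 176
  Q: 0 + 1(586) = 586
  R: 1890 (inert)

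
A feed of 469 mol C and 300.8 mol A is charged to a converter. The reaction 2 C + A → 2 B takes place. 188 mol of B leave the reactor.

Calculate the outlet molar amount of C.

281 mol

For B: n = n₀ + 2ξ → 188 = 0 + 2ξ, giving ξ = 94 mol.
Outlet amounts (n = n₀ + ν ξ):
  C: 469 − 2(94) = 281
  A: 300.8 − 1(94) = 206.8
  B: 0 + 2(94) = 188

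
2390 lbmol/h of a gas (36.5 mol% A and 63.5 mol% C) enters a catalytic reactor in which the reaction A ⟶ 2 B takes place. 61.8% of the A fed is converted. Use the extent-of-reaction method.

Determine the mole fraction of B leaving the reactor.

A reacted = 0.618 × 872.4 = 539.1 lbmol/h; ν_A = −1, so ξ = 539.1/1 = 539.1 lbmol/h.
Outlet amounts (n = n₀ + ν ξ):
  A: 872.4 − 1(539.1) = 333.2
  B: 0 + 2(539.1) = 1078
  C: 1518 (inert)
Total out = 2929 lbmol/h; y_B = 1078 / 2929 = 0.3681.

0.368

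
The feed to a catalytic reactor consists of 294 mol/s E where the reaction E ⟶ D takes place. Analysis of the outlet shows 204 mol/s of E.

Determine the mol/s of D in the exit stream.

For E: n = n₀ − 1ξ → 204 = 294 − 1ξ, giving ξ = 90 mol/s.
Outlet amounts (n = n₀ + ν ξ):
  E: 294 − 1(90) = 204
  D: 0 + 1(90) = 90

90 mol/s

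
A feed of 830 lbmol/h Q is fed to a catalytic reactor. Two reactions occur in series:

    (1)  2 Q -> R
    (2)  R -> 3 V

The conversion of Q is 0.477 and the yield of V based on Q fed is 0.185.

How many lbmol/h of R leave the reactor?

Conversion of Q: Q consumed = 2ξ₁ = 0.477 × 830 → ξ₁ = 198 lbmol/h.
Yield of V: 3ξ₂ / 830 = 0.185 → ξ₂ = 51.18 lbmol/h.
Outlet amounts (n = n₀ + Σ ν·ξ):
  Q: 830 − 2(198) = 434.1
  R: 0 + 1(198) − 1(51.18) = 146.8
  V: 0 + 3(51.18) = 153.6

147 lbmol/h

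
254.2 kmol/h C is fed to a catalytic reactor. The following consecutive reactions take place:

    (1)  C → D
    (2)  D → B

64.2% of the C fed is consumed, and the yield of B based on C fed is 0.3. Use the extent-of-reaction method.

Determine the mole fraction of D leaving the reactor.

Conversion of C: C consumed = 1ξ₁ = 0.642 × 254.2 → ξ₁ = 163.2 kmol/h.
Yield of B: 1ξ₂ / 254.2 = 0.3 → ξ₂ = 76.26 kmol/h.
Outlet amounts (n = n₀ + Σ ν·ξ):
  C: 254.2 − 1(163.2) = 91
  D: 0 + 1(163.2) − 1(76.26) = 86.94
  B: 0 + 1(76.26) = 76.26
Total out = 254.2 kmol/h; y_D = 86.94 / 254.2 = 0.342.

0.342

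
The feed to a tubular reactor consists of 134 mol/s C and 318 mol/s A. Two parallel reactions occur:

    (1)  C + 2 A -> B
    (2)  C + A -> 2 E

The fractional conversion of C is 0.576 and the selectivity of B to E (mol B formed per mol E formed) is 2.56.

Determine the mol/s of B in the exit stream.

Conversion of C: C consumed = 0.576 × 134 = 77.18 mol/s = 1ξ₁ + 1ξ₂.
Selectivity: 1ξ₁ / (2ξ₂) = 2.56 → ξ₁ = 5.12 ξ₂.
Substitute: (1·5.12 + 1) ξ₂ = 77.18 → ξ₂ = 12.61 mol/s, ξ₁ = 64.57 mol/s.
Outlet amounts (n = n₀ + Σ ν·ξ):
  C: 134 − 1(64.57) − 1(12.61) = 56.82
  A: 318 − 2(64.57) − 1(12.61) = 176.2
  B: 0 + 1(64.57) = 64.57
  E: 0 + 2(12.61) = 25.22

64.6 mol/s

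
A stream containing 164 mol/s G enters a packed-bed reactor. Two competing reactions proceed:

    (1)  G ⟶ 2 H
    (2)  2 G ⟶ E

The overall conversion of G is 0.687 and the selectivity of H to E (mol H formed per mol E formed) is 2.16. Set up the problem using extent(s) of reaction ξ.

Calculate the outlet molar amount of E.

36.6 mol/s

Conversion of G: G consumed = 0.687 × 164 = 112.7 mol/s = 1ξ₁ + 2ξ₂.
Selectivity: 2ξ₁ / (1ξ₂) = 2.16 → ξ₁ = 1.08 ξ₂.
Substitute: (1·1.08 + 2) ξ₂ = 112.7 → ξ₂ = 36.58 mol/s, ξ₁ = 39.51 mol/s.
Outlet amounts (n = n₀ + Σ ν·ξ):
  G: 164 − 1(39.51) − 2(36.58) = 51.33
  H: 0 + 2(39.51) = 79.01
  E: 0 + 1(36.58) = 36.58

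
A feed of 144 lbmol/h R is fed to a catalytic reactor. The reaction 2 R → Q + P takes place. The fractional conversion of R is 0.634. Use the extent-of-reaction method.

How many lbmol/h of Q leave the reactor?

45.6 lbmol/h

R reacted = 0.634 × 144 = 91.3 lbmol/h; ν_R = −2, so ξ = 91.3/2 = 45.65 lbmol/h.
Outlet amounts (n = n₀ + ν ξ):
  R: 144 − 2(45.65) = 52.7
  Q: 0 + 1(45.65) = 45.65
  P: 0 + 1(45.65) = 45.65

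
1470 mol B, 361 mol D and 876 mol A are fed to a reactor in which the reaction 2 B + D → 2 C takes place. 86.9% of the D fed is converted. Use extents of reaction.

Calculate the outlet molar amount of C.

627 mol

D reacted = 0.869 × 361 = 313.7 mol; ν_D = −1, so ξ = 313.7/1 = 313.7 mol.
Outlet amounts (n = n₀ + ν ξ):
  B: 1470 − 2(313.7) = 842.6
  D: 361 − 1(313.7) = 47.29
  C: 0 + 2(313.7) = 627.4
  A: 876 (inert)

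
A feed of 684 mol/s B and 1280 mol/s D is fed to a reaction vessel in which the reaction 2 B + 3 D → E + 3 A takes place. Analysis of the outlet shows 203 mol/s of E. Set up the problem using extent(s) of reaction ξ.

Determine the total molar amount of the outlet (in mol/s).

For E: n = n₀ + 1ξ → 203 = 0 + 1ξ, giving ξ = 203 mol/s.
Outlet amounts (n = n₀ + ν ξ):
  B: 684 − 2(203) = 278
  D: 1280 − 3(203) = 671
  E: 0 + 1(203) = 203
  A: 0 + 3(203) = 609
Total out = 278 + 671 + 203 + 609 = 1761 mol/s.

1760 mol/s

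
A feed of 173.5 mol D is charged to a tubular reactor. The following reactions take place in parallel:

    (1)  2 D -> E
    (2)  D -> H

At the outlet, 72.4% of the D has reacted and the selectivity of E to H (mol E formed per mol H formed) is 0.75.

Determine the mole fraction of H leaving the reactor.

Conversion of D: D consumed = 0.724 × 173.5 = 125.6 mol = 2ξ₁ + 1ξ₂.
Selectivity: 1ξ₁ / (1ξ₂) = 0.75 → ξ₁ = 0.75 ξ₂.
Substitute: (2·0.75 + 1) ξ₂ = 125.6 → ξ₂ = 50.25 mol, ξ₁ = 37.68 mol.
Outlet amounts (n = n₀ + Σ ν·ξ):
  D: 173.5 − 2(37.68) − 1(50.25) = 47.89
  E: 0 + 1(37.68) = 37.68
  H: 0 + 1(50.25) = 50.25
Total out = 135.8 mol; y_H = 50.25 / 135.8 = 0.37.

0.37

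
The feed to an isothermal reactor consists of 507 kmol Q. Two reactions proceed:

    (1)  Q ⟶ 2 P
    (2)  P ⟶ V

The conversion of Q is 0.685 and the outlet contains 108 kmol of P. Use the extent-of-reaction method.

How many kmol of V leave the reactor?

587 kmol

Conversion of Q: Q consumed = 1ξ₁ = 0.685 × 507 → ξ₁ = 347.3 kmol.
P balance: n_P = 0 + 2ξ₁ − 1ξ₂ = 108 → ξ₂ = (2·347.3 − 108)/1 = 586.6 kmol.
Outlet amounts (n = n₀ + Σ ν·ξ):
  Q: 507 − 1(347.3) = 159.7
  P: 0 + 2(347.3) − 1(586.6) = 108
  V: 0 + 1(586.6) = 586.6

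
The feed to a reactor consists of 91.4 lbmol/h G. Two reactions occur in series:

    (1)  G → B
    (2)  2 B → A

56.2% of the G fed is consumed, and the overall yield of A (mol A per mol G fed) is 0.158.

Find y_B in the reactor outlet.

0.292

Conversion of G: G consumed = 1ξ₁ = 0.562 × 91.4 → ξ₁ = 51.37 lbmol/h.
Yield of A: 1ξ₂ / 91.4 = 0.158 → ξ₂ = 14.44 lbmol/h.
Outlet amounts (n = n₀ + Σ ν·ξ):
  G: 91.4 − 1(51.37) = 40.03
  B: 0 + 1(51.37) − 2(14.44) = 22.48
  A: 0 + 1(14.44) = 14.44
Total out = 76.96 lbmol/h; y_B = 22.48 / 76.96 = 0.2922.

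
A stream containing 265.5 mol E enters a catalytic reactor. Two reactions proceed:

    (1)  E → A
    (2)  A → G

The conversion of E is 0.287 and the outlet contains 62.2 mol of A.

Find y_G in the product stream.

0.0527

Conversion of E: E consumed = 1ξ₁ = 0.287 × 265.5 → ξ₁ = 76.2 mol.
A balance: n_A = 0 + 1ξ₁ − 1ξ₂ = 62.2 → ξ₂ = (1·76.2 − 62.2)/1 = 14 mol.
Outlet amounts (n = n₀ + Σ ν·ξ):
  E: 265.5 − 1(76.2) = 189.3
  A: 0 + 1(76.2) − 1(14) = 62.2
  G: 0 + 1(14) = 14
Total out = 265.5 mol; y_G = 14 / 265.5 = 0.05273.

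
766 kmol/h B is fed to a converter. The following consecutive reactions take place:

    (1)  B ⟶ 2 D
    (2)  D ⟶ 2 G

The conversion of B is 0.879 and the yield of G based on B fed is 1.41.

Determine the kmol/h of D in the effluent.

807 kmol/h

Conversion of B: B consumed = 1ξ₁ = 0.879 × 766 → ξ₁ = 673.3 kmol/h.
Yield of G: 2ξ₂ / 766 = 1.41 → ξ₂ = 540 kmol/h.
Outlet amounts (n = n₀ + Σ ν·ξ):
  B: 766 − 1(673.3) = 92.69
  D: 0 + 2(673.3) − 1(540) = 806.6
  G: 0 + 2(540) = 1080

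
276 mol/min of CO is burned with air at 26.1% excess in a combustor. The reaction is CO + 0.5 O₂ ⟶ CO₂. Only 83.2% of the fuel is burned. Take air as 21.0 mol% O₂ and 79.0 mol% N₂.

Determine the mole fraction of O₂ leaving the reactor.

0.0598

Stoichiometric O₂ = 0.5 × 276 = 138 mol/min; O₂ fed = 138 × 1.261 = 174 mol/min.
N₂ fed = 174 × 79/21 = 654.6 mol/min.
Fuel reacted = 0.832 × 276 → ξ = 229.6 mol/min.
Outlet (n = n₀ + ν ξ):
  CO: 276 − 1(229.6) = 46.37
  O₂: 174 − 0.5(229.6) = 59.2
  N₂: 654.6 (inert)
  CO₂: 0 + 1(229.6) = 229.6
Total out = 989.8 mol/min; y_O₂ = 59.2 / 989.8 = 0.05981.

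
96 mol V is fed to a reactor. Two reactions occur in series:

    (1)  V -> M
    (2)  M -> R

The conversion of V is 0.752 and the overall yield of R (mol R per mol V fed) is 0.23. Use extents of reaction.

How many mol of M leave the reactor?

Conversion of V: V consumed = 1ξ₁ = 0.752 × 96 → ξ₁ = 72.19 mol.
Yield of R: 1ξ₂ / 96 = 0.23 → ξ₂ = 22.08 mol.
Outlet amounts (n = n₀ + Σ ν·ξ):
  V: 96 − 1(72.19) = 23.81
  M: 0 + 1(72.19) − 1(22.08) = 50.11
  R: 0 + 1(22.08) = 22.08

50.1 mol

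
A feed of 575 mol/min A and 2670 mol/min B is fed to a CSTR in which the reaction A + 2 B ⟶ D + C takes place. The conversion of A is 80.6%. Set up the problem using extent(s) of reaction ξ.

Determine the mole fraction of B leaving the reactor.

0.627

A reacted = 0.806 × 575 = 463.5 mol/min; ν_A = −1, so ξ = 463.5/1 = 463.5 mol/min.
Outlet amounts (n = n₀ + ν ξ):
  A: 575 − 1(463.5) = 111.5
  B: 2670 − 2(463.5) = 1743
  D: 0 + 1(463.5) = 463.5
  C: 0 + 1(463.5) = 463.5
Total out = 2782 mol/min; y_B = 1743 / 2782 = 0.6267.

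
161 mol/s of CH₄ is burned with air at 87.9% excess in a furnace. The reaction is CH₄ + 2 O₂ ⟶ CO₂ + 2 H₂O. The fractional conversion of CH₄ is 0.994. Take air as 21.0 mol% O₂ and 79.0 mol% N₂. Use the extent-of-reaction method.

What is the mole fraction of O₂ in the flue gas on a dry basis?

0.105

Stoichiometric O₂ = 2 × 161 = 322 mol/s; O₂ fed = 322 × 1.879 = 605 mol/s.
N₂ fed = 605 × 79/21 = 2276 mol/s.
Fuel reacted = 0.994 × 161 → ξ = 160 mol/s.
Outlet (n = n₀ + ν ξ):
  CH₄: 161 − 1(160) = 0.966
  O₂: 605 − 2(160) = 285
  N₂: 2276 (inert)
  CO₂: 0 + 1(160) = 160
  H₂O: 0 + 2(160) = 320.1
Dry total = 2722 mol/s; y_O₂ (dry) = 285 / 2722 = 0.1047.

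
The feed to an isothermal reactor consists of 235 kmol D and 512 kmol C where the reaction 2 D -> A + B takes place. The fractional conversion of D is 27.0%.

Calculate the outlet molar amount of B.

D reacted = 0.27 × 235 = 63.45 kmol; ν_D = −2, so ξ = 63.45/2 = 31.73 kmol.
Outlet amounts (n = n₀ + ν ξ):
  D: 235 − 2(31.73) = 171.6
  A: 0 + 1(31.73) = 31.73
  B: 0 + 1(31.73) = 31.73
  C: 512 (inert)

31.7 kmol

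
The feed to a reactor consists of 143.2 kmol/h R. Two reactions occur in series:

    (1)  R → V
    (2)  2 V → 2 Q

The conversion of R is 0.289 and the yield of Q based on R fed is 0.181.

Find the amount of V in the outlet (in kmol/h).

15.5 kmol/h

Conversion of R: R consumed = 1ξ₁ = 0.289 × 143.2 → ξ₁ = 41.38 kmol/h.
Yield of Q: 2ξ₂ / 143.2 = 0.181 → ξ₂ = 12.96 kmol/h.
Outlet amounts (n = n₀ + Σ ν·ξ):
  R: 143.2 − 1(41.38) = 101.8
  V: 0 + 1(41.38) − 2(12.96) = 15.47
  Q: 0 + 2(12.96) = 25.92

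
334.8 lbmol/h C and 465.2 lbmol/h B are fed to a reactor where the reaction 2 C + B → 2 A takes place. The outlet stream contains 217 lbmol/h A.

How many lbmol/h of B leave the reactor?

357 lbmol/h

For A: n = n₀ + 2ξ → 217 = 0 + 2ξ, giving ξ = 108.5 lbmol/h.
Outlet amounts (n = n₀ + ν ξ):
  C: 334.8 − 2(108.5) = 117.8
  B: 465.2 − 1(108.5) = 356.7
  A: 0 + 2(108.5) = 217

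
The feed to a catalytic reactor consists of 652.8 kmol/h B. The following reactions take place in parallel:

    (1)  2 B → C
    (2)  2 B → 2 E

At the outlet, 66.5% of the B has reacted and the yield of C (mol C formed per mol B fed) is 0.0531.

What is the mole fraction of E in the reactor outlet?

0.59

Yield of C: 1ξ₁ / 652.8 = 0.0531 → ξ₁ = 34.66 kmol/h.
Conversion of B: 2ξ₁ + 2ξ₂ = 0.665 × 652.8 = 434.1 → ξ₂ = 182.4 kmol/h.
Outlet amounts (n = n₀ + Σ ν·ξ):
  B: 652.8 − 2(34.66) − 2(182.4) = 218.7
  C: 0 + 1(34.66) = 34.66
  E: 0 + 2(182.4) = 364.8
Total out = 618.1 kmol/h; y_E = 364.8 / 618.1 = 0.5901.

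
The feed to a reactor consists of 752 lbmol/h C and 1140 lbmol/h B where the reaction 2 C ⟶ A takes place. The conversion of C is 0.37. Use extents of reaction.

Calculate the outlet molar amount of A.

139 lbmol/h

C reacted = 0.37 × 752 = 278.2 lbmol/h; ν_C = −2, so ξ = 278.2/2 = 139.1 lbmol/h.
Outlet amounts (n = n₀ + ν ξ):
  C: 752 − 2(139.1) = 473.8
  A: 0 + 1(139.1) = 139.1
  B: 1140 (inert)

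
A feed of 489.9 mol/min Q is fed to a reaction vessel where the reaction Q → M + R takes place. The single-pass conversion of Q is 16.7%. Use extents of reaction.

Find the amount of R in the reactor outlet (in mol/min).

81.8 mol/min

Q reacted = 0.167 × 489.9 = 81.81 mol/min; ν_Q = −1, so ξ = 81.81/1 = 81.81 mol/min.
Outlet amounts (n = n₀ + ν ξ):
  Q: 489.9 − 1(81.81) = 408.1
  M: 0 + 1(81.81) = 81.81
  R: 0 + 1(81.81) = 81.81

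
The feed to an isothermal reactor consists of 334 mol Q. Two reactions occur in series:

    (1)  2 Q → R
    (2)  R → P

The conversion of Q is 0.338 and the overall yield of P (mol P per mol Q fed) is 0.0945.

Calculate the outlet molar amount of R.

24.9 mol

Conversion of Q: Q consumed = 2ξ₁ = 0.338 × 334 → ξ₁ = 56.45 mol.
Yield of P: 1ξ₂ / 334 = 0.0945 → ξ₂ = 31.56 mol.
Outlet amounts (n = n₀ + Σ ν·ξ):
  Q: 334 − 2(56.45) = 221.1
  R: 0 + 1(56.45) − 1(31.56) = 24.88
  P: 0 + 1(31.56) = 31.56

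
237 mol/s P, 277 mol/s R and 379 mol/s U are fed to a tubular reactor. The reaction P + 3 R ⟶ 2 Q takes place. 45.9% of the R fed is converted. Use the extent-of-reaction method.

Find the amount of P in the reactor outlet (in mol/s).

R reacted = 0.459 × 277 = 127.1 mol/s; ν_R = −3, so ξ = 127.1/3 = 42.38 mol/s.
Outlet amounts (n = n₀ + ν ξ):
  P: 237 − 1(42.38) = 194.6
  R: 277 − 3(42.38) = 149.9
  Q: 0 + 2(42.38) = 84.76
  U: 379 (inert)

195 mol/s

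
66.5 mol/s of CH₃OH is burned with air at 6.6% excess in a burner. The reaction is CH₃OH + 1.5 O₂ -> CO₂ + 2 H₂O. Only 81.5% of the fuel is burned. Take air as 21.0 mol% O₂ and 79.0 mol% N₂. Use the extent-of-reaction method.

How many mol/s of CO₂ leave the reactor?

Stoichiometric O₂ = 1.5 × 66.5 = 99.75 mol/s; O₂ fed = 99.75 × 1.066 = 106.3 mol/s.
N₂ fed = 106.3 × 79/21 = 400 mol/s.
Fuel reacted = 0.815 × 66.5 → ξ = 54.2 mol/s.
Outlet (n = n₀ + ν ξ):
  CH₃OH: 66.5 − 1(54.2) = 12.3
  O₂: 106.3 − 1.5(54.2) = 25.04
  N₂: 400 (inert)
  CO₂: 0 + 1(54.2) = 54.2
  H₂O: 0 + 2(54.2) = 108.4

54.2 mol/s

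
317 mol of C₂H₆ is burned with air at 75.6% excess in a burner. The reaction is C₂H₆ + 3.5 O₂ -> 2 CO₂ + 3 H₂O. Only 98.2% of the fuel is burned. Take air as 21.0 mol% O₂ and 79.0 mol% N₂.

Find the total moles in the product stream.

Stoichiometric O₂ = 3.5 × 317 = 1110 mol; O₂ fed = 1110 × 1.756 = 1948 mol.
N₂ fed = 1948 × 79/21 = 7329 mol.
Fuel reacted = 0.982 × 317 → ξ = 311.3 mol.
Outlet (n = n₀ + ν ξ):
  C₂H₆: 317 − 1(311.3) = 5.706
  O₂: 1948 − 3.5(311.3) = 858.8
  N₂: 7329 (inert)
  CO₂: 0 + 2(311.3) = 622.6
  H₂O: 0 + 3(311.3) = 933.9
Total out = 5.706 + 858.8 + 7329 + 622.6 + 933.9 = 9750 mol.

9750 mol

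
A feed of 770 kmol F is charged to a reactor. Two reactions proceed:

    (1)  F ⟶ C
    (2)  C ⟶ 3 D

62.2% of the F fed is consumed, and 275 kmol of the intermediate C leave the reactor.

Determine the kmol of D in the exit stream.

612 kmol

Conversion of F: F consumed = 1ξ₁ = 0.622 × 770 → ξ₁ = 478.9 kmol.
C balance: n_C = 0 + 1ξ₁ − 1ξ₂ = 275 → ξ₂ = (1·478.9 − 275)/1 = 203.9 kmol.
Outlet amounts (n = n₀ + Σ ν·ξ):
  F: 770 − 1(478.9) = 291.1
  C: 0 + 1(478.9) − 1(203.9) = 275
  D: 0 + 3(203.9) = 611.8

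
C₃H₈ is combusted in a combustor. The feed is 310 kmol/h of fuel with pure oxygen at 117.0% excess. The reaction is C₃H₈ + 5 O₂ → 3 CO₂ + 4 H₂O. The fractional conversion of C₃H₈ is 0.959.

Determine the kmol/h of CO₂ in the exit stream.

Stoichiometric O₂ = 5 × 310 = 1550 kmol/h; O₂ fed = 1550 × 2.170 = 3364 kmol/h.
Fuel reacted = 0.959 × 310 → ξ = 297.3 kmol/h.
Outlet (n = n₀ + ν ξ):
  C₃H₈: 310 − 1(297.3) = 12.71
  O₂: 3364 − 5(297.3) = 1877
  CO₂: 0 + 3(297.3) = 891.9
  H₂O: 0 + 4(297.3) = 1189

892 kmol/h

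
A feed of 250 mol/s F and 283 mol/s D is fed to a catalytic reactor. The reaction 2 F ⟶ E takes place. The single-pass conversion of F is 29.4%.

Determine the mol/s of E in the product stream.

36.8 mol/s

F reacted = 0.294 × 250 = 73.5 mol/s; ν_F = −2, so ξ = 73.5/2 = 36.75 mol/s.
Outlet amounts (n = n₀ + ν ξ):
  F: 250 − 2(36.75) = 176.5
  E: 0 + 1(36.75) = 36.75
  D: 283 (inert)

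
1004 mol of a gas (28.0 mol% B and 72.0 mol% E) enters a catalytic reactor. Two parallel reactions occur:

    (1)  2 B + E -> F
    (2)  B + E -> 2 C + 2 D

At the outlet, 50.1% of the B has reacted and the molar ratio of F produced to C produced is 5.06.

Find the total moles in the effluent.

Conversion of B: B consumed = 0.501 × 281.1 = 140.8 mol = 2ξ₁ + 1ξ₂.
Selectivity: 1ξ₁ / (2ξ₂) = 5.06 → ξ₁ = 10.12 ξ₂.
Substitute: (2·10.12 + 1) ξ₂ = 140.8 → ξ₂ = 6.631 mol, ξ₁ = 67.11 mol.
Outlet amounts (n = n₀ + Σ ν·ξ):
  B: 281.1 − 2(67.11) − 1(6.631) = 140.3
  E: 722.9 − 1(67.11) − 1(6.631) = 649.1
  F: 0 + 1(67.11) = 67.11
  C: 0 + 2(6.631) = 13.26
  D: 0 + 2(6.631) = 13.26
Total out = 140.3 + 649.1 + 67.11 + 13.26 + 13.26 = 883.1 mol.

883 mol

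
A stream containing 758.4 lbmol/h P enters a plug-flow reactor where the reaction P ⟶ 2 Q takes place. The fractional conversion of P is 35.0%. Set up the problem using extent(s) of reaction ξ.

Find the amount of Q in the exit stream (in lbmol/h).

P reacted = 0.35 × 758.4 = 265.4 lbmol/h; ν_P = −1, so ξ = 265.4/1 = 265.4 lbmol/h.
Outlet amounts (n = n₀ + ν ξ):
  P: 758.4 − 1(265.4) = 493
  Q: 0 + 2(265.4) = 530.9

531 lbmol/h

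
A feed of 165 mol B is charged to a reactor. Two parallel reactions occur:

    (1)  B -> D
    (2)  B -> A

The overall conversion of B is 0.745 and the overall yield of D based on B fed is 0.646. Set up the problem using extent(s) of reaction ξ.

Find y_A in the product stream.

Yield of D: 1ξ₁ / 165 = 0.646 → ξ₁ = 106.6 mol.
Conversion of B: 1ξ₁ + 1ξ₂ = 0.745 × 165 = 122.9 → ξ₂ = 16.33 mol.
Outlet amounts (n = n₀ + Σ ν·ξ):
  B: 165 − 1(106.6) − 1(16.33) = 42.08
  D: 0 + 1(106.6) = 106.6
  A: 0 + 1(16.33) = 16.33
Total out = 165 mol; y_A = 16.33 / 165 = 0.099.

0.099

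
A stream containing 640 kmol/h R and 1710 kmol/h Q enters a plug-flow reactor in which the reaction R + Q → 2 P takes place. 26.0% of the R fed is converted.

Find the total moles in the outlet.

2350 kmol/h

R reacted = 0.26 × 640 = 166.4 kmol/h; ν_R = −1, so ξ = 166.4/1 = 166.4 kmol/h.
Outlet amounts (n = n₀ + ν ξ):
  R: 640 − 1(166.4) = 473.6
  Q: 1710 − 1(166.4) = 1544
  P: 0 + 2(166.4) = 332.8
Total out = 473.6 + 1544 + 332.8 = 2350 kmol/h.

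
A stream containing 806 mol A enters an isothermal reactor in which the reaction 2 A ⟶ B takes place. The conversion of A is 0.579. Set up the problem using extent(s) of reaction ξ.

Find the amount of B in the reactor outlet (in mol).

A reacted = 0.579 × 806 = 466.7 mol; ν_A = −2, so ξ = 466.7/2 = 233.3 mol.
Outlet amounts (n = n₀ + ν ξ):
  A: 806 − 2(233.3) = 339.3
  B: 0 + 1(233.3) = 233.3

233 mol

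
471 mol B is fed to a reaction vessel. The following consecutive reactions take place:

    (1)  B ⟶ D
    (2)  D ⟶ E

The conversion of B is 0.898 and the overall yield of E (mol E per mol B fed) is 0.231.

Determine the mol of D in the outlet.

Conversion of B: B consumed = 1ξ₁ = 0.898 × 471 → ξ₁ = 423 mol.
Yield of E: 1ξ₂ / 471 = 0.231 → ξ₂ = 108.8 mol.
Outlet amounts (n = n₀ + Σ ν·ξ):
  B: 471 − 1(423) = 48.04
  D: 0 + 1(423) − 1(108.8) = 314.2
  E: 0 + 1(108.8) = 108.8

314 mol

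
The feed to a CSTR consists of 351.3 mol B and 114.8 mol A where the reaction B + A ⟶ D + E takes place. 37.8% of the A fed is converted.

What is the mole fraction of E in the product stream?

0.0931

A reacted = 0.378 × 114.8 = 43.39 mol; ν_A = −1, so ξ = 43.39/1 = 43.39 mol.
Outlet amounts (n = n₀ + ν ξ):
  B: 351.3 − 1(43.39) = 307.9
  A: 114.8 − 1(43.39) = 71.41
  D: 0 + 1(43.39) = 43.39
  E: 0 + 1(43.39) = 43.39
Total out = 466.1 mol; y_E = 43.39 / 466.1 = 0.0931.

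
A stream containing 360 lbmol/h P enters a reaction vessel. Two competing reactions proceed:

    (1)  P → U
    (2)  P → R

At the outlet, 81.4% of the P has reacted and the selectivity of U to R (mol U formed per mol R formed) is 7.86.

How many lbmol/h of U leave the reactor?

Conversion of P: P consumed = 0.814 × 360 = 293 lbmol/h = 1ξ₁ + 1ξ₂.
Selectivity: 1ξ₁ / (1ξ₂) = 7.86 → ξ₁ = 7.86 ξ₂.
Substitute: (1·7.86 + 1) ξ₂ = 293 → ξ₂ = 33.07 lbmol/h, ξ₁ = 260 lbmol/h.
Outlet amounts (n = n₀ + Σ ν·ξ):
  P: 360 − 1(260) − 1(33.07) = 66.96
  U: 0 + 1(260) = 260
  R: 0 + 1(33.07) = 33.07

260 lbmol/h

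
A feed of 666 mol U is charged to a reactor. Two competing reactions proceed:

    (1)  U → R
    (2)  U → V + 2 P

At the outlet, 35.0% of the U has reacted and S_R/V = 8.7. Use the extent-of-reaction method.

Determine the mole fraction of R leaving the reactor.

0.293

Conversion of U: U consumed = 0.35 × 666 = 233.1 mol = 1ξ₁ + 1ξ₂.
Selectivity: 1ξ₁ / (1ξ₂) = 8.7 → ξ₁ = 8.7 ξ₂.
Substitute: (1·8.7 + 1) ξ₂ = 233.1 → ξ₂ = 24.03 mol, ξ₁ = 209.1 mol.
Outlet amounts (n = n₀ + Σ ν·ξ):
  U: 666 − 1(209.1) − 1(24.03) = 432.9
  R: 0 + 1(209.1) = 209.1
  V: 0 + 1(24.03) = 24.03
  P: 0 + 2(24.03) = 48.06
Total out = 714.1 mol; y_R = 209.1 / 714.1 = 0.2928.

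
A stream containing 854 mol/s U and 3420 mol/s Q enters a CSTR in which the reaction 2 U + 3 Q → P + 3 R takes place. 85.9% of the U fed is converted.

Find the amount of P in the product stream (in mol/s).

367 mol/s

U reacted = 0.859 × 854 = 733.6 mol/s; ν_U = −2, so ξ = 733.6/2 = 366.8 mol/s.
Outlet amounts (n = n₀ + ν ξ):
  U: 854 − 2(366.8) = 120.4
  Q: 3420 − 3(366.8) = 2320
  P: 0 + 1(366.8) = 366.8
  R: 0 + 3(366.8) = 1100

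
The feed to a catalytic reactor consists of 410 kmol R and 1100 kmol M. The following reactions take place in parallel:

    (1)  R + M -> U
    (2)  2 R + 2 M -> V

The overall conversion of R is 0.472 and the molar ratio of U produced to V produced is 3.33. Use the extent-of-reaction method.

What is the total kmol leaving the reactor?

1280 kmol

Conversion of R: R consumed = 0.472 × 410 = 193.5 kmol = 1ξ₁ + 2ξ₂.
Selectivity: 1ξ₁ / (1ξ₂) = 3.33 → ξ₁ = 3.33 ξ₂.
Substitute: (1·3.33 + 2) ξ₂ = 193.5 → ξ₂ = 36.31 kmol, ξ₁ = 120.9 kmol.
Outlet amounts (n = n₀ + Σ ν·ξ):
  R: 410 − 1(120.9) − 2(36.31) = 216.5
  M: 1100 − 1(120.9) − 2(36.31) = 906.5
  U: 0 + 1(120.9) = 120.9
  V: 0 + 1(36.31) = 36.31
Total out = 216.5 + 906.5 + 120.9 + 36.31 = 1280 kmol.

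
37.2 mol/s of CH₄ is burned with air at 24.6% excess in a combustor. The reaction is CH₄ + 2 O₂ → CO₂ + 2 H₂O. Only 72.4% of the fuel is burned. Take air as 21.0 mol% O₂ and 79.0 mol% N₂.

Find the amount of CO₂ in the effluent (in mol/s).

26.9 mol/s

Stoichiometric O₂ = 2 × 37.2 = 74.4 mol/s; O₂ fed = 74.4 × 1.246 = 92.7 mol/s.
N₂ fed = 92.7 × 79/21 = 348.7 mol/s.
Fuel reacted = 0.724 × 37.2 → ξ = 26.93 mol/s.
Outlet (n = n₀ + ν ξ):
  CH₄: 37.2 − 1(26.93) = 10.27
  O₂: 92.7 − 2(26.93) = 38.84
  N₂: 348.7 (inert)
  CO₂: 0 + 1(26.93) = 26.93
  H₂O: 0 + 2(26.93) = 53.87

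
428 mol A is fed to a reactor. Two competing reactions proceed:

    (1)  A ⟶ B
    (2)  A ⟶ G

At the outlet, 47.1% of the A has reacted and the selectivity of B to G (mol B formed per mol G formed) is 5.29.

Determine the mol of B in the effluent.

Conversion of A: A consumed = 0.471 × 428 = 201.6 mol = 1ξ₁ + 1ξ₂.
Selectivity: 1ξ₁ / (1ξ₂) = 5.29 → ξ₁ = 5.29 ξ₂.
Substitute: (1·5.29 + 1) ξ₂ = 201.6 → ξ₂ = 32.05 mol, ξ₁ = 169.5 mol.
Outlet amounts (n = n₀ + Σ ν·ξ):
  A: 428 − 1(169.5) − 1(32.05) = 226.4
  B: 0 + 1(169.5) = 169.5
  G: 0 + 1(32.05) = 32.05

170 mol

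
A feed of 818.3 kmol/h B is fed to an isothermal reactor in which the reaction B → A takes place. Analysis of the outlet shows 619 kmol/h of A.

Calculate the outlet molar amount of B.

199 kmol/h

For A: n = n₀ + 1ξ → 619 = 0 + 1ξ, giving ξ = 619 kmol/h.
Outlet amounts (n = n₀ + ν ξ):
  B: 818.3 − 1(619) = 199.3
  A: 0 + 1(619) = 619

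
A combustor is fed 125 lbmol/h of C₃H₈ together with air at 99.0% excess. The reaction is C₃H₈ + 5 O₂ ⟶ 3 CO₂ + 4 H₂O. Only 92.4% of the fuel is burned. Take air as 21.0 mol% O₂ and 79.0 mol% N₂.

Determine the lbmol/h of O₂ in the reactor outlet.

Stoichiometric O₂ = 5 × 125 = 625 lbmol/h; O₂ fed = 625 × 1.990 = 1244 lbmol/h.
N₂ fed = 1244 × 79/21 = 4679 lbmol/h.
Fuel reacted = 0.924 × 125 → ξ = 115.5 lbmol/h.
Outlet (n = n₀ + ν ξ):
  C₃H₈: 125 − 1(115.5) = 9.5
  O₂: 1244 − 5(115.5) = 666.2
  N₂: 4679 (inert)
  CO₂: 0 + 3(115.5) = 346.5
  H₂O: 0 + 4(115.5) = 462

666 lbmol/h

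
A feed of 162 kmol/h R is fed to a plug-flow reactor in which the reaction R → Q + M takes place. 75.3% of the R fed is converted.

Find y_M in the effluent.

R reacted = 0.753 × 162 = 122 kmol/h; ν_R = −1, so ξ = 122/1 = 122 kmol/h.
Outlet amounts (n = n₀ + ν ξ):
  R: 162 − 1(122) = 40.01
  Q: 0 + 1(122) = 122
  M: 0 + 1(122) = 122
Total out = 284 kmol/h; y_M = 122 / 284 = 0.4295.

0.43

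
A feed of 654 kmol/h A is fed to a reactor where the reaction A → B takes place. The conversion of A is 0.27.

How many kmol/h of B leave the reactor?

177 kmol/h

A reacted = 0.27 × 654 = 176.6 kmol/h; ν_A = −1, so ξ = 176.6/1 = 176.6 kmol/h.
Outlet amounts (n = n₀ + ν ξ):
  A: 654 − 1(176.6) = 477.4
  B: 0 + 1(176.6) = 176.6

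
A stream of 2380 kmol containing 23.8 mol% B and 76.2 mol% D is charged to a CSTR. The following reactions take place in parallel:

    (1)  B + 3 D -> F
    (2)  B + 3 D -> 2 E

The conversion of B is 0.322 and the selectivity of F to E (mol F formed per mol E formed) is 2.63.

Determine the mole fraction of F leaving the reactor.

Conversion of B: B consumed = 0.322 × 566.4 = 182.4 kmol = 1ξ₁ + 1ξ₂.
Selectivity: 1ξ₁ / (2ξ₂) = 2.63 → ξ₁ = 5.26 ξ₂.
Substitute: (1·5.26 + 1) ξ₂ = 182.4 → ξ₂ = 29.14 kmol, ξ₁ = 153.3 kmol.
Outlet amounts (n = n₀ + Σ ν·ξ):
  B: 566.4 − 1(153.3) − 1(29.14) = 384
  D: 1814 − 3(153.3) − 3(29.14) = 1266
  F: 0 + 1(153.3) = 153.3
  E: 0 + 2(29.14) = 58.27
Total out = 1862 kmol; y_F = 153.3 / 1862 = 0.08231.

0.0823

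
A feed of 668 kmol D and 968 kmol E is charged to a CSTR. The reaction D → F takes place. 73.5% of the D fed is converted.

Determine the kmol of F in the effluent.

491 kmol

D reacted = 0.735 × 668 = 491 kmol; ν_D = −1, so ξ = 491/1 = 491 kmol.
Outlet amounts (n = n₀ + ν ξ):
  D: 668 − 1(491) = 177
  F: 0 + 1(491) = 491
  E: 968 (inert)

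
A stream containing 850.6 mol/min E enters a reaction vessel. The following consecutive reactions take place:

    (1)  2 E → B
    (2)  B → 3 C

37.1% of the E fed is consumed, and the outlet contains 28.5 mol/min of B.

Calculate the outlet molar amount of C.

Conversion of E: E consumed = 2ξ₁ = 0.371 × 850.6 → ξ₁ = 157.8 mol/min.
B balance: n_B = 0 + 1ξ₁ − 1ξ₂ = 28.5 → ξ₂ = (1·157.8 − 28.5)/1 = 129.3 mol/min.
Outlet amounts (n = n₀ + Σ ν·ξ):
  E: 850.6 − 2(157.8) = 535
  B: 0 + 1(157.8) − 1(129.3) = 28.5
  C: 0 + 3(129.3) = 387.9

388 mol/min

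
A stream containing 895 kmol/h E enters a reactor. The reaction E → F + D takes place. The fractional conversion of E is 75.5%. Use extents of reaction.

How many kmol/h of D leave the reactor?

E reacted = 0.755 × 895 = 675.7 kmol/h; ν_E = −1, so ξ = 675.7/1 = 675.7 kmol/h.
Outlet amounts (n = n₀ + ν ξ):
  E: 895 − 1(675.7) = 219.3
  F: 0 + 1(675.7) = 675.7
  D: 0 + 1(675.7) = 675.7

676 kmol/h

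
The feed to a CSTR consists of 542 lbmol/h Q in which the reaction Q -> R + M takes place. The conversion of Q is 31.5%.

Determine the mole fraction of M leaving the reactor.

0.24

Q reacted = 0.315 × 542 = 170.7 lbmol/h; ν_Q = −1, so ξ = 170.7/1 = 170.7 lbmol/h.
Outlet amounts (n = n₀ + ν ξ):
  Q: 542 − 1(170.7) = 371.3
  R: 0 + 1(170.7) = 170.7
  M: 0 + 1(170.7) = 170.7
Total out = 712.7 lbmol/h; y_M = 170.7 / 712.7 = 0.2395.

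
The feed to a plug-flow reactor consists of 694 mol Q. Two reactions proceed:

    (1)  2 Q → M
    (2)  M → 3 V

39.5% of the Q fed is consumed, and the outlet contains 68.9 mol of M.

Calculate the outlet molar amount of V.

Conversion of Q: Q consumed = 2ξ₁ = 0.395 × 694 → ξ₁ = 137.1 mol.
M balance: n_M = 0 + 1ξ₁ − 1ξ₂ = 68.9 → ξ₂ = (1·137.1 − 68.9)/1 = 68.16 mol.
Outlet amounts (n = n₀ + Σ ν·ξ):
  Q: 694 − 2(137.1) = 419.9
  M: 0 + 1(137.1) − 1(68.16) = 68.9
  V: 0 + 3(68.16) = 204.5

204 mol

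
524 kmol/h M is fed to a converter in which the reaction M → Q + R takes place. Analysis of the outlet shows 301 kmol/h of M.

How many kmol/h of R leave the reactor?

223 kmol/h

For M: n = n₀ − 1ξ → 301 = 524 − 1ξ, giving ξ = 223 kmol/h.
Outlet amounts (n = n₀ + ν ξ):
  M: 524 − 1(223) = 301
  Q: 0 + 1(223) = 223
  R: 0 + 1(223) = 223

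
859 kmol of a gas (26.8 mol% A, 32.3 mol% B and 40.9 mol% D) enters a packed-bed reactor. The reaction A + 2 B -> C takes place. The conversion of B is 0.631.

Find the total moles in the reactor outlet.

684 kmol

B reacted = 0.631 × 277.5 = 175.1 kmol; ν_B = −2, so ξ = 175.1/2 = 87.54 kmol.
Outlet amounts (n = n₀ + ν ξ):
  A: 230.2 − 1(87.54) = 142.7
  B: 277.5 − 2(87.54) = 102.4
  C: 0 + 1(87.54) = 87.54
  D: 351.3 (inert)
Total out = 142.7 + 102.4 + 87.54 + 351.3 = 683.9 kmol.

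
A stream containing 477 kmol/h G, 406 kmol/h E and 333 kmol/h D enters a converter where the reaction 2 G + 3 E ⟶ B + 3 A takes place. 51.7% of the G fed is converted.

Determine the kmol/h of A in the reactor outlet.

G reacted = 0.517 × 477 = 246.6 kmol/h; ν_G = −2, so ξ = 246.6/2 = 123.3 kmol/h.
Outlet amounts (n = n₀ + ν ξ):
  G: 477 − 2(123.3) = 230.4
  E: 406 − 3(123.3) = 36.09
  B: 0 + 1(123.3) = 123.3
  A: 0 + 3(123.3) = 369.9
  D: 333 (inert)

370 kmol/h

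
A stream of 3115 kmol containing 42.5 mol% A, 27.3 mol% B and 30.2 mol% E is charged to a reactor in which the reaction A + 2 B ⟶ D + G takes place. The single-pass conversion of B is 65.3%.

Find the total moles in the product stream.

2840 kmol

B reacted = 0.653 × 850.4 = 555.3 kmol; ν_B = −2, so ξ = 555.3/2 = 277.7 kmol.
Outlet amounts (n = n₀ + ν ξ):
  A: 1324 − 1(277.7) = 1046
  B: 850.4 − 2(277.7) = 295.1
  D: 0 + 1(277.7) = 277.7
  G: 0 + 1(277.7) = 277.7
  E: 940.7 (inert)
Total out = 1046 + 295.1 + 277.7 + 277.7 + 940.7 = 2837 kmol.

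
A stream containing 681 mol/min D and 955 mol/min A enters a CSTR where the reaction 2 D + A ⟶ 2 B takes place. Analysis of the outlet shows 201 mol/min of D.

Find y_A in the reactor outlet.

0.512

For D: n = n₀ − 2ξ → 201 = 681 − 2ξ, giving ξ = 240 mol/min.
Outlet amounts (n = n₀ + ν ξ):
  D: 681 − 2(240) = 201
  A: 955 − 1(240) = 715
  B: 0 + 2(240) = 480
Total out = 1396 mol/min; y_A = 715 / 1396 = 0.5122.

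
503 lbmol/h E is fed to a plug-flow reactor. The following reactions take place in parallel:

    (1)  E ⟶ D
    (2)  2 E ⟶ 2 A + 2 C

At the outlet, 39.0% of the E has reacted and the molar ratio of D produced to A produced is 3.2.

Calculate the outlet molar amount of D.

149 lbmol/h

Conversion of E: E consumed = 0.39 × 503 = 196.2 lbmol/h = 1ξ₁ + 2ξ₂.
Selectivity: 1ξ₁ / (2ξ₂) = 3.2 → ξ₁ = 6.4 ξ₂.
Substitute: (1·6.4 + 2) ξ₂ = 196.2 → ξ₂ = 23.35 lbmol/h, ξ₁ = 149.5 lbmol/h.
Outlet amounts (n = n₀ + Σ ν·ξ):
  E: 503 − 1(149.5) − 2(23.35) = 306.8
  D: 0 + 1(149.5) = 149.5
  A: 0 + 2(23.35) = 46.71
  C: 0 + 2(23.35) = 46.71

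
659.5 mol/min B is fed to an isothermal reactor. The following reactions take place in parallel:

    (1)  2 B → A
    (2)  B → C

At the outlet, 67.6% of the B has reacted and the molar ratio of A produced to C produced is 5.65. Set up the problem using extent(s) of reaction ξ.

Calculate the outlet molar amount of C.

36.2 mol/min

Conversion of B: B consumed = 0.676 × 659.5 = 445.8 mol/min = 2ξ₁ + 1ξ₂.
Selectivity: 1ξ₁ / (1ξ₂) = 5.65 → ξ₁ = 5.65 ξ₂.
Substitute: (2·5.65 + 1) ξ₂ = 445.8 → ξ₂ = 36.25 mol/min, ξ₁ = 204.8 mol/min.
Outlet amounts (n = n₀ + Σ ν·ξ):
  B: 659.5 − 2(204.8) − 1(36.25) = 213.7
  A: 0 + 1(204.8) = 204.8
  C: 0 + 1(36.25) = 36.25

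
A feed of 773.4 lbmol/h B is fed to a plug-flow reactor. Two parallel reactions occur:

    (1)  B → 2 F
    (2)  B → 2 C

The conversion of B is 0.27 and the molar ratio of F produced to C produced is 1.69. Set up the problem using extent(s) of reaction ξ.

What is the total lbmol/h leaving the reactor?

982 lbmol/h

Conversion of B: B consumed = 0.27 × 773.4 = 208.8 lbmol/h = 1ξ₁ + 1ξ₂.
Selectivity: 2ξ₁ / (2ξ₂) = 1.69 → ξ₁ = 1.69 ξ₂.
Substitute: (1·1.69 + 1) ξ₂ = 208.8 → ξ₂ = 77.63 lbmol/h, ξ₁ = 131.2 lbmol/h.
Outlet amounts (n = n₀ + Σ ν·ξ):
  B: 773.4 − 1(131.2) − 1(77.63) = 564.6
  F: 0 + 2(131.2) = 262.4
  C: 0 + 2(77.63) = 155.3
Total out = 564.6 + 262.4 + 155.3 = 982.2 lbmol/h.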